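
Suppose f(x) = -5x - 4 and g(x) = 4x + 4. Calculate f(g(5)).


g(5) = 24
f(24) = -124

-124


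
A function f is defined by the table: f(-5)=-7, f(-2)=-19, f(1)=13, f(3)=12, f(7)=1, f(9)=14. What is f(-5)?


-7


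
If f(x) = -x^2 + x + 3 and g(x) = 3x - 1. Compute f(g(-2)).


g(-2) = -7
f(-7) = (-1)*(-7)^2 + 1*(-7) + 3 = -53

-53


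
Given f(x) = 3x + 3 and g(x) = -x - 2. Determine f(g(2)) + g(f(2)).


-20


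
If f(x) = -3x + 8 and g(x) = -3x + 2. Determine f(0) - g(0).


f(0) = 8
g(0) = 2
Difference = 6

6


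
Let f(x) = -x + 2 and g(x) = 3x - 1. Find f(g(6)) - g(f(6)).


-2


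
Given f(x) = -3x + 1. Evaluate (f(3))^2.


64


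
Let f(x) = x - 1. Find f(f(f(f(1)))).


f(1) = 0
f(0) = -1
f(-1) = -2
f(-2) = -3

-3


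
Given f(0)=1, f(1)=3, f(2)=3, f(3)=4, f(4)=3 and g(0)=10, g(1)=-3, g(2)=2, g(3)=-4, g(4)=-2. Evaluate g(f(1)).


f(1) = 3
g(3) = -4

-4


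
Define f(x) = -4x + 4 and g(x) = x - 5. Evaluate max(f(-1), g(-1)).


8


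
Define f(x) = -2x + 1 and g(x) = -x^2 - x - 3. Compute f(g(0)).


g(0) = -3
f(-3) = 7

7


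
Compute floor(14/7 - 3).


14/7 = 2
2 - 3 = -1
floor(-1) = -1

-1


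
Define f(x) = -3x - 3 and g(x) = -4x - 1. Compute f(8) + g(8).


f(8) = -27
g(8) = -33
Sum = -60

-60


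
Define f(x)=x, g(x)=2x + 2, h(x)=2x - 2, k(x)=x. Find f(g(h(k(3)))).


k(3) = 3
h(3) = 4
g(4) = 10
f(10) = 10

10


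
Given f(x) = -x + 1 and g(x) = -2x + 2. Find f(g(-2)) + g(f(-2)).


f(g(-2)) = -5
g(f(-2)) = -4
Sum = -9

-9


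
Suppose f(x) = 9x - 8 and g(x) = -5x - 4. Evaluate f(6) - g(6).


80


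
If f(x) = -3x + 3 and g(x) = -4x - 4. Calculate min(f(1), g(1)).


f(1) = 0
g(1) = -8
min = -8

-8


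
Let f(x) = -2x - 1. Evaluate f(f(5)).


21


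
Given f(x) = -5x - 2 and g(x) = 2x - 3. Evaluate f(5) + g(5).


f(5) = -27
g(5) = 7
Sum = -20

-20


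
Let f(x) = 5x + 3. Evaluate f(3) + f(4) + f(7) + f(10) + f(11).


f(3) = 18
f(4) = 23
f(7) = 38
f(10) = 53
f(11) = 58
Sum = 190

190


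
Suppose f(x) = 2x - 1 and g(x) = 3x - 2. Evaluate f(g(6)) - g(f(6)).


f(g(6)) = 31
g(f(6)) = 31
Difference = 0

0


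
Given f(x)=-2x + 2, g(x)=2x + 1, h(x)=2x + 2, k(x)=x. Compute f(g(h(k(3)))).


k(3) = 3
h(3) = 8
g(8) = 17
f(17) = -32

-32


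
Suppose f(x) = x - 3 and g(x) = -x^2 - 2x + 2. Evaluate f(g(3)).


g(3) = -13
f(-13) = -16

-16


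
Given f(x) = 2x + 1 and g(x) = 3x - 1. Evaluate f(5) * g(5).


f(5) = 11
g(5) = 14
Product = 154

154


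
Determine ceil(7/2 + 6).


7/2 = 3.5
3.5 + 6 = 9.5
ceil(9.5) = 10

10


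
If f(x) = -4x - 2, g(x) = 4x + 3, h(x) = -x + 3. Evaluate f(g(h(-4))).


h(-4) = 7
g(7) = 31
f(31) = -126

-126


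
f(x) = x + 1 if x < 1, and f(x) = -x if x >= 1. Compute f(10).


-10


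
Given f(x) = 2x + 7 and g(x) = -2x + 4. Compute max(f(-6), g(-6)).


f(-6) = -5
g(-6) = 16
max = 16

16


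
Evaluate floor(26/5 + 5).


26/5 = 5.2
5.2 + 5 = 10.2
floor(10.2) = 10

10


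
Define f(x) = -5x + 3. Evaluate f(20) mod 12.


f(20) = -97
-97 mod 12 = 11

11


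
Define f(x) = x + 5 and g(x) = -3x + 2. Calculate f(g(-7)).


g(-7) = 23
f(23) = 28

28


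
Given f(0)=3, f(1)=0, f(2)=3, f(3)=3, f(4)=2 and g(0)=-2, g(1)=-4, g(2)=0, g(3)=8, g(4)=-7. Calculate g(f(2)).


f(2) = 3
g(3) = 8

8


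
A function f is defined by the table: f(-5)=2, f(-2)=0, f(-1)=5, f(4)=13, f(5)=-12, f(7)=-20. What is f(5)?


Reading from the table at x = 5

-12


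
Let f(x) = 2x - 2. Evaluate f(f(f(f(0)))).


f(0) = -2
f(-2) = -6
f(-6) = -14
f(-14) = -30

-30


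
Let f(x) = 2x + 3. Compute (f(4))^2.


f(4) = 11
(11)^2 = 121

121


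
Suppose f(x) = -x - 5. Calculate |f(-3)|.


f(-3) = -2
|-2| = 2

2


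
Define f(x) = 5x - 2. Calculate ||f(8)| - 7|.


31


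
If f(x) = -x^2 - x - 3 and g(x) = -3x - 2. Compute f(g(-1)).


g(-1) = 1
f(1) = (-1)*(1)^2 - 1*(1) - 3 = -5

-5


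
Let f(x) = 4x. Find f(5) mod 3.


f(5) = 20
20 mod 3 = 2

2


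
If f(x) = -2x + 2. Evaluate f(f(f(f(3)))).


38


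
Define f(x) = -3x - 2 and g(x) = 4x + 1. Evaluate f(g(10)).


g(10) = 41
f(41) = -125

-125


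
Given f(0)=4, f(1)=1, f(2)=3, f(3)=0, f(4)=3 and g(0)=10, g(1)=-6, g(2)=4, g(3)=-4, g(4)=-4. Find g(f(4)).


f(4) = 3
g(3) = -4

-4


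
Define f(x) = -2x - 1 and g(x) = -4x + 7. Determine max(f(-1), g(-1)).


f(-1) = 1
g(-1) = 11
max = 11

11


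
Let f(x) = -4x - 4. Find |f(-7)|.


f(-7) = 24
|24| = 24

24


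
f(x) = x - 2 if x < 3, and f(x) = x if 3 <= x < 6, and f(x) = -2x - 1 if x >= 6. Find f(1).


1 satisfies x < 3
f(1) = -1

-1


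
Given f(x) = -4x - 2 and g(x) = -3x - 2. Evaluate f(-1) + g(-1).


f(-1) = 2
g(-1) = 1
Sum = 3

3


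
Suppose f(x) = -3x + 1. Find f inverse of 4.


-1


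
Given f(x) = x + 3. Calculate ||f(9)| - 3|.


f(9) = 12
|12| = 12
|12 - 3| = 9

9


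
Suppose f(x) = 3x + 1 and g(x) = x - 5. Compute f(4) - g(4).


14


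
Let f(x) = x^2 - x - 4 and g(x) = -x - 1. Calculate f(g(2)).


g(2) = -3
f(-3) = 1*(-3)^2 - 1*(-3) - 4 = 8

8


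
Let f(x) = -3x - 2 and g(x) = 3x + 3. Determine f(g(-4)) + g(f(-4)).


58


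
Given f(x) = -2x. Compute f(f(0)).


f(0) = 0
f(0) = 0

0


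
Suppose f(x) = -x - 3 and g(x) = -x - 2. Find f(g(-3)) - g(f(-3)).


f(g(-3)) = -4
g(f(-3)) = -2
Difference = -2

-2


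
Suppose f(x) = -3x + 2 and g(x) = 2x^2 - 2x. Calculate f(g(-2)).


-34


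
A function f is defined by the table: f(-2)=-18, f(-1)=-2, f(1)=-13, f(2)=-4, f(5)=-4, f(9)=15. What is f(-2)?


-18


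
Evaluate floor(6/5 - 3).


6/5 = 1.2
1.2 - 3 = -1.8
floor(-1.8) = -2

-2


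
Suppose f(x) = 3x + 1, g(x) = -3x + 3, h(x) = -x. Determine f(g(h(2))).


h(2) = -2
g(-2) = 9
f(9) = 28

28


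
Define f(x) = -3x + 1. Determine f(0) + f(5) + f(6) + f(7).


-50


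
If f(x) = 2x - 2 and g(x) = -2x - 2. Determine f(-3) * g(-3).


f(-3) = -8
g(-3) = 4
Product = -32

-32


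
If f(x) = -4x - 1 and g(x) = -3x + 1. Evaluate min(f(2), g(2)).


f(2) = -9
g(2) = -5
min = -9

-9


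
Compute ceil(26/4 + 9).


26/4 = 6.5
6.5 + 9 = 15.5
ceil(15.5) = 16

16


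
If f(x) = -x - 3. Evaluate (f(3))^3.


f(3) = -6
(-6)^3 = -216

-216


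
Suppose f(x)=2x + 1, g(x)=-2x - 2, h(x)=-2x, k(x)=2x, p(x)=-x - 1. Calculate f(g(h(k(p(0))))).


-19


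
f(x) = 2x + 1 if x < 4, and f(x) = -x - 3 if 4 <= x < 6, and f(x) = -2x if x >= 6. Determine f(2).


5


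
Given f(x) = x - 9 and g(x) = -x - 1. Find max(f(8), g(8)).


f(8) = -1
g(8) = -9
max = -1

-1


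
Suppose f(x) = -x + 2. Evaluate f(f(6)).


f(6) = -4
f(-4) = 6

6


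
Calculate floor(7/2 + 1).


4


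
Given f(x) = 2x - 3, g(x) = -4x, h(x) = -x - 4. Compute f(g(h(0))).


h(0) = -4
g(-4) = 16
f(16) = 29

29


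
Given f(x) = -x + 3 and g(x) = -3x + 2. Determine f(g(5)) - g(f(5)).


f(g(5)) = 16
g(f(5)) = 8
Difference = 8

8


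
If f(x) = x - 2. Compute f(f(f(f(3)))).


-5


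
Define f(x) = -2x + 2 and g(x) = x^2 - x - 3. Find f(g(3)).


g(3) = 3
f(3) = -4

-4


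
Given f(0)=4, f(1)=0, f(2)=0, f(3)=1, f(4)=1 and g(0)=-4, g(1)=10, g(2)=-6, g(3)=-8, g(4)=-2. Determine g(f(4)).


f(4) = 1
g(1) = 10

10


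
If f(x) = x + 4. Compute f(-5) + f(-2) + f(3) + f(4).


f(-5) = -1
f(-2) = 2
f(3) = 7
f(4) = 8
Sum = 16

16


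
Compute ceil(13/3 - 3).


13/3 = 4.3333
4.3333 - 3 = 1.3333
ceil(1.3333) = 2

2


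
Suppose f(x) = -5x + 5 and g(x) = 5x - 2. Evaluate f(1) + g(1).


3


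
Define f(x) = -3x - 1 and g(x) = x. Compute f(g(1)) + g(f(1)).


-8


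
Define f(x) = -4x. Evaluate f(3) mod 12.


f(3) = -12
-12 mod 12 = 0

0


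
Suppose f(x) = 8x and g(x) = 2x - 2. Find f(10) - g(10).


f(10) = 80
g(10) = 18
Difference = 62

62


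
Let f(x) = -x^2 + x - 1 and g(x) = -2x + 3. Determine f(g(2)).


-3


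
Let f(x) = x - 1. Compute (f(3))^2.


f(3) = 2
(2)^2 = 4

4


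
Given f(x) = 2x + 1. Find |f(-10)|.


f(-10) = -19
|-19| = 19

19


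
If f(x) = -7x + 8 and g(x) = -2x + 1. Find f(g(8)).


g(8) = -15
f(-15) = 113

113


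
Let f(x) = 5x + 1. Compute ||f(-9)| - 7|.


37


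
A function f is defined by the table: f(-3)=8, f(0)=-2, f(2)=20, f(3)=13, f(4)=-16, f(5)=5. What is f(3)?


Reading from the table at x = 3

13


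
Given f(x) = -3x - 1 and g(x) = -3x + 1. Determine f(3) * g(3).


f(3) = -10
g(3) = -8
Product = 80

80


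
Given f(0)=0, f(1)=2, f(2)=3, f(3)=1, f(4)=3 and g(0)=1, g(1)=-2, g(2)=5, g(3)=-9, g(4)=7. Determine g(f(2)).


-9


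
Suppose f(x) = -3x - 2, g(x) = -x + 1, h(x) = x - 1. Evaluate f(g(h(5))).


h(5) = 4
g(4) = -3
f(-3) = 7

7


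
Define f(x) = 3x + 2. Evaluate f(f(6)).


f(6) = 20
f(20) = 62

62


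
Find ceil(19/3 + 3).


19/3 = 6.3333
6.3333 + 3 = 9.3333
ceil(9.3333) = 10

10


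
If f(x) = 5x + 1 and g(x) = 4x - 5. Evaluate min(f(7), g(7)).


f(7) = 36
g(7) = 23
min = 23

23


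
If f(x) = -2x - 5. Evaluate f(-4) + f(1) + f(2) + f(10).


-38


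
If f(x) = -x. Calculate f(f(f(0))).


f(0) = 0
f(0) = 0
f(0) = 0

0


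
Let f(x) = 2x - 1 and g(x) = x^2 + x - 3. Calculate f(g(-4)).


g(-4) = 9
f(9) = 17

17


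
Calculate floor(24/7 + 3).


24/7 = 3.4286
3.4286 + 3 = 6.4286
floor(6.4286) = 6

6


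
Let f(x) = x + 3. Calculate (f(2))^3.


f(2) = 5
(5)^3 = 125

125


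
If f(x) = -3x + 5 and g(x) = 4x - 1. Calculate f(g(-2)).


g(-2) = -9
f(-9) = 32

32


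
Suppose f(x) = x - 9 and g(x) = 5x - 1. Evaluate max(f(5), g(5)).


f(5) = -4
g(5) = 24
max = 24

24


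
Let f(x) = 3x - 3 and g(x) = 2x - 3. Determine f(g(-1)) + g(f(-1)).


f(g(-1)) = -18
g(f(-1)) = -15
Sum = -33

-33


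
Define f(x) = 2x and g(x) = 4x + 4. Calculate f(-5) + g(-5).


f(-5) = -10
g(-5) = -16
Sum = -26

-26


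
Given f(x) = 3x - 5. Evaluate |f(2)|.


f(2) = 1
|1| = 1

1


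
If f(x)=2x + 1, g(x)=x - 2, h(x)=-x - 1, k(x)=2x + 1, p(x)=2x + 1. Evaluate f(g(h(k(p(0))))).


p(0) = 1
k(1) = 3
h(3) = -4
g(-4) = -6
f(-6) = -11

-11


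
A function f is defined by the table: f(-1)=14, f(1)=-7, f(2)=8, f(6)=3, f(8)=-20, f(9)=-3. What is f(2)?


Reading from the table at x = 2

8


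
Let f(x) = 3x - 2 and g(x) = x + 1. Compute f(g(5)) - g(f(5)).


2


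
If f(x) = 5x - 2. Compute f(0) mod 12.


f(0) = -2
-2 mod 12 = 10

10


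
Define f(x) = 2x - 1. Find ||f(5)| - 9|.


f(5) = 9
|9| = 9
|9 - 9| = 0

0


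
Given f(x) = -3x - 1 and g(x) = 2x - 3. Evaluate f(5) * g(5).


f(5) = -16
g(5) = 7
Product = -112

-112


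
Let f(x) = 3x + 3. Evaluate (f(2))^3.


f(2) = 9
(9)^3 = 729

729


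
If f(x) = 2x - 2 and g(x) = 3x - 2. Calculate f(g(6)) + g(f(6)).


f(g(6)) = 30
g(f(6)) = 28
Sum = 58

58


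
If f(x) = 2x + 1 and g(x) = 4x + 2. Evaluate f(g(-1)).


g(-1) = -2
f(-2) = -3

-3


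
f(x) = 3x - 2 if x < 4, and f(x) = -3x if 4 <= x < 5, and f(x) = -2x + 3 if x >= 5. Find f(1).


1


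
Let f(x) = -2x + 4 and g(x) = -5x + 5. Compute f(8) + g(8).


f(8) = -12
g(8) = -35
Sum = -47

-47


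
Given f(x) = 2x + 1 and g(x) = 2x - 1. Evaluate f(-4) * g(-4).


f(-4) = -7
g(-4) = -9
Product = 63

63


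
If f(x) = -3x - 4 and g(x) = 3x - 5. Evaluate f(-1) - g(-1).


f(-1) = -1
g(-1) = -8
Difference = 7

7


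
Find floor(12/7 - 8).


12/7 = 1.7143
1.7143 - 8 = -6.2857
floor(-6.2857) = -7

-7


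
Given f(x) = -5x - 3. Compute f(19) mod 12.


f(19) = -98
-98 mod 12 = 10

10


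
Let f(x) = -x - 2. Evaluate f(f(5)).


f(5) = -7
f(-7) = 5

5


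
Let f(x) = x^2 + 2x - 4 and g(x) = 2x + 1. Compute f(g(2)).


g(2) = 5
f(5) = 1*(5)^2 + 2*(5) - 4 = 31

31


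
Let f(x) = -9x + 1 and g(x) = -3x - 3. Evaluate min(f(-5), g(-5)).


f(-5) = 46
g(-5) = 12
min = 12

12


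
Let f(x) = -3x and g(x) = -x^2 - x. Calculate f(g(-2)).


g(-2) = -2
f(-2) = 6

6


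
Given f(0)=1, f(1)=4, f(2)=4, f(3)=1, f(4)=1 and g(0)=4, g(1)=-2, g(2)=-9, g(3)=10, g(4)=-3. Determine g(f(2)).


f(2) = 4
g(4) = -3

-3


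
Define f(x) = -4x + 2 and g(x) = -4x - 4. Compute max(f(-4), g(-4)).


18


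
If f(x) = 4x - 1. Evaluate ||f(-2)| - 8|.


f(-2) = -9
|-9| = 9
|9 - 8| = 1

1


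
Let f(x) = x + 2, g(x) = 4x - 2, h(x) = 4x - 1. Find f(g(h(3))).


44


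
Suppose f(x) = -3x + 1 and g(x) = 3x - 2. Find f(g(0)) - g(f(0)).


6


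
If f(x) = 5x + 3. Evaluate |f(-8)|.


f(-8) = -37
|-37| = 37

37


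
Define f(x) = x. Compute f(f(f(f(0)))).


f(0) = 0
f(0) = 0
f(0) = 0
f(0) = 0

0


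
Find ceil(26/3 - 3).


26/3 = 8.6667
8.6667 - 3 = 5.6667
ceil(5.6667) = 6

6


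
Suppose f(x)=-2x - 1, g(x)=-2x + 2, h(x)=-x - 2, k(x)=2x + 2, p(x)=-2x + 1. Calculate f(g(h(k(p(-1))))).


p(-1) = 3
k(3) = 8
h(8) = -10
g(-10) = 22
f(22) = -45

-45


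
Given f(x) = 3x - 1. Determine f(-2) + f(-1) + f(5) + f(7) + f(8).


f(-2) = -7
f(-1) = -4
f(5) = 14
f(7) = 20
f(8) = 23
Sum = 46

46


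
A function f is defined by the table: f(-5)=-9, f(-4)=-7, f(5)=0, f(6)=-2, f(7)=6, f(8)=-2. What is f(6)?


Reading from the table at x = 6

-2


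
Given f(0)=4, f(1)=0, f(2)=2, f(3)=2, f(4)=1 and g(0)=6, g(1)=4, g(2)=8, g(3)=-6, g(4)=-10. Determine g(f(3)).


f(3) = 2
g(2) = 8

8


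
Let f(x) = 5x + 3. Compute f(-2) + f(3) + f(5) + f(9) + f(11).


145


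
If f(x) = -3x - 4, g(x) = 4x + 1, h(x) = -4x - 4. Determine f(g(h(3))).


185


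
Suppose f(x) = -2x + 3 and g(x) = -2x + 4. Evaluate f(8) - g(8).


f(8) = -13
g(8) = -12
Difference = -1

-1


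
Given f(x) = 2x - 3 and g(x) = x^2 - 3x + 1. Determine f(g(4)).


7


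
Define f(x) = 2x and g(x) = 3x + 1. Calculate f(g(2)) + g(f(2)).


f(g(2)) = 14
g(f(2)) = 13
Sum = 27

27


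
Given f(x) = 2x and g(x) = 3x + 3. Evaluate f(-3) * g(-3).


f(-3) = -6
g(-3) = -6
Product = 36

36


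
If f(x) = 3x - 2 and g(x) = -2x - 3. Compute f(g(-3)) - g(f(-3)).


f(g(-3)) = 7
g(f(-3)) = 19
Difference = -12

-12


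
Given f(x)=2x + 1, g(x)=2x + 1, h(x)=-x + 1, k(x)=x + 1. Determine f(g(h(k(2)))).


k(2) = 3
h(3) = -2
g(-2) = -3
f(-3) = -5

-5


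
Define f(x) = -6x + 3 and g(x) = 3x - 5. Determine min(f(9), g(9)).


f(9) = -51
g(9) = 22
min = -51

-51


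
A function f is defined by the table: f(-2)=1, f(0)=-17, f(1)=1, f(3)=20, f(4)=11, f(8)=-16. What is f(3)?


Reading from the table at x = 3

20


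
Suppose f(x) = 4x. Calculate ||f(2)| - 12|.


4


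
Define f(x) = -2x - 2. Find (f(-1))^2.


f(-1) = 0
(0)^2 = 0

0


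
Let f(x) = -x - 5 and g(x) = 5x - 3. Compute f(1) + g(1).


f(1) = -6
g(1) = 2
Sum = -4

-4


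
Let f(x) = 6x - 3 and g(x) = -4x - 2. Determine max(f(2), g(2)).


f(2) = 9
g(2) = -10
max = 9

9


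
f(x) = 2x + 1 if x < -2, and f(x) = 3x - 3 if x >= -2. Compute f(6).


15


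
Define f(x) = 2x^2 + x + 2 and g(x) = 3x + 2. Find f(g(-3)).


g(-3) = -7
f(-7) = 2*(-7)^2 + 1*(-7) + 2 = 93

93


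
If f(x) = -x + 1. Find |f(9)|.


f(9) = -8
|-8| = 8

8


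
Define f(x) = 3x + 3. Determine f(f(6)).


f(6) = 21
f(21) = 66

66


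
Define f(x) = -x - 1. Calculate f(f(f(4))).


f(4) = -5
f(-5) = 4
f(4) = -5

-5


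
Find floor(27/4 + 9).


15


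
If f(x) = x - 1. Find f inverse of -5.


Solve x - 1 = -5
x = (-5 + 1) / 1 = -4

-4


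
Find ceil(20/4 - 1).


20/4 = 5
5 - 1 = 4
ceil(4) = 4

4


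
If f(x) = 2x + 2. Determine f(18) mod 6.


f(18) = 38
38 mod 6 = 2

2


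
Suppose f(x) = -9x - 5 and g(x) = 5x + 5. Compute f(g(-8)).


g(-8) = -35
f(-35) = 310

310


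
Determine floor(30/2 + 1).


30/2 = 15
15 + 1 = 16
floor(16) = 16

16


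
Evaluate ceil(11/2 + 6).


11/2 = 5.5
5.5 + 6 = 11.5
ceil(11.5) = 12

12


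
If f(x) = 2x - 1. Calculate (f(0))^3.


f(0) = -1
(-1)^3 = -1

-1


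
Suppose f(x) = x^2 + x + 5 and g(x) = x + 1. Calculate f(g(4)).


g(4) = 5
f(5) = 1*(5)^2 + 1*(5) + 5 = 35

35


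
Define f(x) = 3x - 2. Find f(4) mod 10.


f(4) = 10
10 mod 10 = 0

0


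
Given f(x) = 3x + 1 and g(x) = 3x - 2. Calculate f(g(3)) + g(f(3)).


f(g(3)) = 22
g(f(3)) = 28
Sum = 50

50


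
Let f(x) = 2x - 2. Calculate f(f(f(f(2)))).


f(2) = 2
f(2) = 2
f(2) = 2
f(2) = 2

2


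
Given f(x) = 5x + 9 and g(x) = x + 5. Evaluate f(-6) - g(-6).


f(-6) = -21
g(-6) = -1
Difference = -20

-20


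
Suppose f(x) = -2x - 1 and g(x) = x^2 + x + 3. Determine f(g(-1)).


-7


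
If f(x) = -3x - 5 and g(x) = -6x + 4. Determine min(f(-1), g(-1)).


f(-1) = -2
g(-1) = 10
min = -2

-2


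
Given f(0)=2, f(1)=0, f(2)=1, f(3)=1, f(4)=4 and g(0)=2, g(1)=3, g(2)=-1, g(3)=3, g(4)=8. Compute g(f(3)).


f(3) = 1
g(1) = 3

3


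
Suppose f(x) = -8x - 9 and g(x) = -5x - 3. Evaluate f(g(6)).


g(6) = -33
f(-33) = 255

255


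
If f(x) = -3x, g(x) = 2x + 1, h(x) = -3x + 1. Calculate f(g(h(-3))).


h(-3) = 10
g(10) = 21
f(21) = -63

-63


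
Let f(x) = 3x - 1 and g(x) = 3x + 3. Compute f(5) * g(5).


f(5) = 14
g(5) = 18
Product = 252

252


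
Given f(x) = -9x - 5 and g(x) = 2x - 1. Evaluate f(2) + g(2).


-20


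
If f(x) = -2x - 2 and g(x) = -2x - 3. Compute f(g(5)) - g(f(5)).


f(g(5)) = 24
g(f(5)) = 21
Difference = 3

3


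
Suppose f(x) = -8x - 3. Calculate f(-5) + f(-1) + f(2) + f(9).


f(-5) = 37
f(-1) = 5
f(2) = -19
f(9) = -75
Sum = -52

-52


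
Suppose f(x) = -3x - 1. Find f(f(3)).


f(3) = -10
f(-10) = 29

29


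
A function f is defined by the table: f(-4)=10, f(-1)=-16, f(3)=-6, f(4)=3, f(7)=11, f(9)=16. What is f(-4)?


10


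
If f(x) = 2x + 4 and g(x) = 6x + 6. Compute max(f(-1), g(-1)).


f(-1) = 2
g(-1) = 0
max = 2

2


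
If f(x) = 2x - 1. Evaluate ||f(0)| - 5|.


f(0) = -1
|-1| = 1
|1 - 5| = 4

4


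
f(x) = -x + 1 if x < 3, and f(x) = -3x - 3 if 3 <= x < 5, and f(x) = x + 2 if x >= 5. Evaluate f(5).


5 satisfies x >= 5
f(5) = 7

7


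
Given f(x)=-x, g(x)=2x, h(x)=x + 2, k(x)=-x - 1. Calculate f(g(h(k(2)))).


k(2) = -3
h(-3) = -1
g(-1) = -2
f(-2) = 2

2


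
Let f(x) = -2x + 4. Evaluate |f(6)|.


f(6) = -8
|-8| = 8

8


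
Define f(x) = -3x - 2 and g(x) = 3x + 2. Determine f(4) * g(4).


f(4) = -14
g(4) = 14
Product = -196

-196


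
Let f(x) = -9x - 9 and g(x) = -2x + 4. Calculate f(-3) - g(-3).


f(-3) = 18
g(-3) = 10
Difference = 8

8


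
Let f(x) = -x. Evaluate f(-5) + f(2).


f(-5) = 5
f(2) = -2
Sum = 3

3


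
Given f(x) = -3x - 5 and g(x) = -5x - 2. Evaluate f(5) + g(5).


f(5) = -20
g(5) = -27
Sum = -47

-47


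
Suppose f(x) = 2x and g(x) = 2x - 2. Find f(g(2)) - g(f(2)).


f(g(2)) = 4
g(f(2)) = 6
Difference = -2

-2


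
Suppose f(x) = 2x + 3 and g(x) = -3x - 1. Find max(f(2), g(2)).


f(2) = 7
g(2) = -7
max = 7

7


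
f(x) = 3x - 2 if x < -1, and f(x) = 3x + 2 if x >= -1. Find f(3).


3 satisfies x >= -1
f(3) = 11

11


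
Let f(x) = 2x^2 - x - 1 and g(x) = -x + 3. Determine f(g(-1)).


g(-1) = 4
f(4) = 2*(4)^2 - 1*(4) - 1 = 27

27


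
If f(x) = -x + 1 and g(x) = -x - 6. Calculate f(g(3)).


g(3) = -9
f(-9) = 10

10


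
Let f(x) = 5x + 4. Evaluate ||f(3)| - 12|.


7


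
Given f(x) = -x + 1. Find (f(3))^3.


-8


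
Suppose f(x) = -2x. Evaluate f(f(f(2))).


f(2) = -4
f(-4) = 8
f(8) = -16

-16


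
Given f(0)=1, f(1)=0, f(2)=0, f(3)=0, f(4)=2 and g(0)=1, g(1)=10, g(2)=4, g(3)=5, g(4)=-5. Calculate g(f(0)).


f(0) = 1
g(1) = 10

10


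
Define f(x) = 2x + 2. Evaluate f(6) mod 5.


f(6) = 14
14 mod 5 = 4

4


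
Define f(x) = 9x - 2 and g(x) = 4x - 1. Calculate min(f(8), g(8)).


31


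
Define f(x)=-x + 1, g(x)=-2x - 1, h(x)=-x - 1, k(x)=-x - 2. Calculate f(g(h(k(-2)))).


k(-2) = 0
h(0) = -1
g(-1) = 1
f(1) = 0

0


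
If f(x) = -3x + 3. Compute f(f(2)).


12


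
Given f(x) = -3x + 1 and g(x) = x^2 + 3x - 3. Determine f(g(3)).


g(3) = 15
f(15) = -44

-44


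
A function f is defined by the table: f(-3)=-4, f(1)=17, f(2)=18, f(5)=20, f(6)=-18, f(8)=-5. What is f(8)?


Reading from the table at x = 8

-5


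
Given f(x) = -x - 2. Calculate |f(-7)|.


f(-7) = 5
|5| = 5

5


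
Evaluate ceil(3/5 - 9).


3/5 = 0.6
0.6 - 9 = -8.4
ceil(-8.4) = -8

-8


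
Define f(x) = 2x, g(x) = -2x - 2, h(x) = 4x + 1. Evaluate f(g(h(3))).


-56


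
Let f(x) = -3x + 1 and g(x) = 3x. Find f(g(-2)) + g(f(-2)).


f(g(-2)) = 19
g(f(-2)) = 21
Sum = 40

40


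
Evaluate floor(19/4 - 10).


-6


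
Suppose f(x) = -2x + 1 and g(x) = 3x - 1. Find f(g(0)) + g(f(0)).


f(g(0)) = 3
g(f(0)) = 2
Sum = 5

5


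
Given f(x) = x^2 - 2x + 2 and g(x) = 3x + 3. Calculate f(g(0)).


g(0) = 3
f(3) = 1*(3)^2 - 2*(3) + 2 = 5

5


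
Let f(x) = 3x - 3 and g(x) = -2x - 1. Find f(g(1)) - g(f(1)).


f(g(1)) = -12
g(f(1)) = -1
Difference = -11

-11


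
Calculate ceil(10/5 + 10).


10/5 = 2
2 + 10 = 12
ceil(12) = 12

12


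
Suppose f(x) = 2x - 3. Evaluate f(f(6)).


f(6) = 9
f(9) = 15

15


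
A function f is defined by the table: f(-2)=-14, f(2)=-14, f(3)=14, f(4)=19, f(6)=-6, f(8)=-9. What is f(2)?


Reading from the table at x = 2

-14


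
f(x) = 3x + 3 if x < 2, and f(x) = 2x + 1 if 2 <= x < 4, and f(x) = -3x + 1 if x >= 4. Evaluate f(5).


5 satisfies x >= 4
f(5) = -14

-14


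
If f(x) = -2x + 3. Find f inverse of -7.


Solve -2x + 3 = -7
x = (-7 - 3) / (-2) = 5

5


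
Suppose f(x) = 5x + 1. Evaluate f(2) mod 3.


f(2) = 11
11 mod 3 = 2

2


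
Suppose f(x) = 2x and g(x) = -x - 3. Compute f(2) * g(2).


-20


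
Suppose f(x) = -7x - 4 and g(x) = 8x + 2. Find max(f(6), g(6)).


f(6) = -46
g(6) = 50
max = 50

50


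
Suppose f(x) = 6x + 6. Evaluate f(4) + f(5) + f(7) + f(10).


f(4) = 30
f(5) = 36
f(7) = 48
f(10) = 66
Sum = 180

180


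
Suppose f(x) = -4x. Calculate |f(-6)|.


24


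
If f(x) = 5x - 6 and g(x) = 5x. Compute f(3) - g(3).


f(3) = 9
g(3) = 15
Difference = -6

-6


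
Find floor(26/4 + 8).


26/4 = 6.5
6.5 + 8 = 14.5
floor(14.5) = 14

14


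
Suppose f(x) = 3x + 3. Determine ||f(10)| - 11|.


f(10) = 33
|33| = 33
|33 - 11| = 22

22


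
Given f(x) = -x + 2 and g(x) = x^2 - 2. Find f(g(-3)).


g(-3) = 7
f(7) = -5

-5


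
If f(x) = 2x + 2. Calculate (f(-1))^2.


f(-1) = 0
(0)^2 = 0

0


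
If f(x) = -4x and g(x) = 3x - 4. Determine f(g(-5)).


g(-5) = -19
f(-19) = 76

76


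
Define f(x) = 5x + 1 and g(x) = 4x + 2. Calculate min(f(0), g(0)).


f(0) = 1
g(0) = 2
min = 1

1


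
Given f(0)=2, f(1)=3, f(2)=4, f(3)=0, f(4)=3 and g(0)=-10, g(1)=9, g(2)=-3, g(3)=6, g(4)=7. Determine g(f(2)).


f(2) = 4
g(4) = 7

7


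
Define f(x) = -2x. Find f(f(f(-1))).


f(-1) = 2
f(2) = -4
f(-4) = 8

8


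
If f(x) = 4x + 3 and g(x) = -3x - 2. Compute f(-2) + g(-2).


-1


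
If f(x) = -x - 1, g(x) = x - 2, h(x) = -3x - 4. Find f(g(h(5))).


h(5) = -19
g(-19) = -21
f(-21) = 20

20


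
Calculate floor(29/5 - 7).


29/5 = 5.8
5.8 - 7 = -1.2
floor(-1.2) = -2

-2


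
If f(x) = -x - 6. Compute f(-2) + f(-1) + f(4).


f(-2) = -4
f(-1) = -5
f(4) = -10
Sum = -19

-19


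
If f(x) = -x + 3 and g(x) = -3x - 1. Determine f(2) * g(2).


f(2) = 1
g(2) = -7
Product = -7

-7


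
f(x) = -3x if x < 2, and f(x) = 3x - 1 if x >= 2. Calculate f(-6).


-6 satisfies x < 2
f(-6) = 18

18


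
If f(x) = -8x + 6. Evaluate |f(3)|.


f(3) = -18
|-18| = 18

18


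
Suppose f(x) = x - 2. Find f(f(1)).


f(1) = -1
f(-1) = -3

-3


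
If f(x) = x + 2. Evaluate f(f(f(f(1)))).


f(1) = 3
f(3) = 5
f(5) = 7
f(7) = 9

9


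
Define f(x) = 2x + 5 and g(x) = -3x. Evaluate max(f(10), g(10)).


25


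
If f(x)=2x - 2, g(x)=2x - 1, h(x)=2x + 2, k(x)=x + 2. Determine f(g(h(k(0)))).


k(0) = 2
h(2) = 6
g(6) = 11
f(11) = 20

20


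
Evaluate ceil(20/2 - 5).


20/2 = 10
10 - 5 = 5
ceil(5) = 5

5


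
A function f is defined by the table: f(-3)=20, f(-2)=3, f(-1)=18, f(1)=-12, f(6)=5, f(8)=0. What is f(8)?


0


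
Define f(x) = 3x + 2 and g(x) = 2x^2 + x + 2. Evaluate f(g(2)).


g(2) = 12
f(12) = 38

38


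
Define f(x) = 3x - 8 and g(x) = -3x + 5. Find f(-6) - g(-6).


f(-6) = -26
g(-6) = 23
Difference = -49

-49


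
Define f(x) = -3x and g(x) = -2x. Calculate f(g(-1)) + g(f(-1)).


f(g(-1)) = -6
g(f(-1)) = -6
Sum = -12

-12


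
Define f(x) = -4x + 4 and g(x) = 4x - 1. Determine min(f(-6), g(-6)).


f(-6) = 28
g(-6) = -25
min = -25

-25


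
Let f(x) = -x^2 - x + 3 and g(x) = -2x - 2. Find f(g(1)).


-9


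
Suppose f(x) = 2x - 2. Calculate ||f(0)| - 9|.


f(0) = -2
|-2| = 2
|2 - 9| = 7

7


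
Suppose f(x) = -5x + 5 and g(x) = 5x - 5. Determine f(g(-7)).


205


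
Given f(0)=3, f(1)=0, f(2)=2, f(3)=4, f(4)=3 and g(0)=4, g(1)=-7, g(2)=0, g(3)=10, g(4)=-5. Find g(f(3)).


-5


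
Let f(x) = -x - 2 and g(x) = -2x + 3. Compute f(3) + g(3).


f(3) = -5
g(3) = -3
Sum = -8

-8


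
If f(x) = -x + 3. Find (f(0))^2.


9


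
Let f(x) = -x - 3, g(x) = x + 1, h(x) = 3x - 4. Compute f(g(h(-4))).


h(-4) = -16
g(-16) = -15
f(-15) = 12

12


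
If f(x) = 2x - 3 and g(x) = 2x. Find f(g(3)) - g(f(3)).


3


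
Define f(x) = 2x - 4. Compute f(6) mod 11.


f(6) = 8
8 mod 11 = 8

8


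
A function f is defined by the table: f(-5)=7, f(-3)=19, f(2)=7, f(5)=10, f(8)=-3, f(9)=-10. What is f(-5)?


Reading from the table at x = -5

7


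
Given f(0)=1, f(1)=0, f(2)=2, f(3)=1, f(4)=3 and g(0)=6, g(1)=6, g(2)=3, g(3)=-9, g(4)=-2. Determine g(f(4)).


f(4) = 3
g(3) = -9

-9


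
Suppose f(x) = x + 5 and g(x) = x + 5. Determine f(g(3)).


g(3) = 8
f(8) = 13

13


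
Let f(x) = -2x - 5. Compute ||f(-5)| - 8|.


f(-5) = 5
|5| = 5
|5 - 8| = 3

3


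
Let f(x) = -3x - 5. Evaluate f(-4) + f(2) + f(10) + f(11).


f(-4) = 7
f(2) = -11
f(10) = -35
f(11) = -38
Sum = -77

-77


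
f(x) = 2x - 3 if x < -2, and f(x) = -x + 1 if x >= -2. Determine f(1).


1 satisfies x >= -2
f(1) = 0

0


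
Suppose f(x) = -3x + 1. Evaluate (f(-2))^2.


f(-2) = 7
(7)^2 = 49

49


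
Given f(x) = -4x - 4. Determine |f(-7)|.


f(-7) = 24
|24| = 24

24


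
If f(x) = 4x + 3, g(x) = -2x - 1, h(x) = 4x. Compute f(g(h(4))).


h(4) = 16
g(16) = -33
f(-33) = -129

-129


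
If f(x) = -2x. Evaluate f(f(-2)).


f(-2) = 4
f(4) = -8

-8


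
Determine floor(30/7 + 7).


30/7 = 4.2857
4.2857 + 7 = 11.2857
floor(11.2857) = 11

11


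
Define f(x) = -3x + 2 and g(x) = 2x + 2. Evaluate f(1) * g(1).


f(1) = -1
g(1) = 4
Product = -4

-4


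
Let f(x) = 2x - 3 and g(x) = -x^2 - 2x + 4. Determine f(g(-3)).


g(-3) = 1
f(1) = -1

-1


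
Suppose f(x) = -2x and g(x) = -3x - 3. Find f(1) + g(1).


f(1) = -2
g(1) = -6
Sum = -8

-8


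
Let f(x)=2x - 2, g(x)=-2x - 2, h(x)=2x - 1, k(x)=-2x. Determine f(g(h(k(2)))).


k(2) = -4
h(-4) = -9
g(-9) = 16
f(16) = 30

30


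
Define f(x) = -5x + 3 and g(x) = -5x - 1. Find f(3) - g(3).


f(3) = -12
g(3) = -16
Difference = 4

4


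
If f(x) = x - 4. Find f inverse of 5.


Solve x - 4 = 5
x = (5 + 4) / 1 = 9

9


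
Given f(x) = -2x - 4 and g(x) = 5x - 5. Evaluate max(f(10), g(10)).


45


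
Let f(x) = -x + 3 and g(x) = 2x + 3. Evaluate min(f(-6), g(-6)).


-9


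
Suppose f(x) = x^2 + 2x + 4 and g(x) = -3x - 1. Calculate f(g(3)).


g(3) = -10
f(-10) = 1*(-10)^2 + 2*(-10) + 4 = 84

84


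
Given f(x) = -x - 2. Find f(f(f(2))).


f(2) = -4
f(-4) = 2
f(2) = -4

-4


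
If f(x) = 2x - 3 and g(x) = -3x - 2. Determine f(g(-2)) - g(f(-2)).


f(g(-2)) = 5
g(f(-2)) = 19
Difference = -14

-14


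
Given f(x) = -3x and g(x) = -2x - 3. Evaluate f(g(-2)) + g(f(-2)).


f(g(-2)) = -3
g(f(-2)) = -15
Sum = -18

-18


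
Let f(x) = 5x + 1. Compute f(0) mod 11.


f(0) = 1
1 mod 11 = 1

1


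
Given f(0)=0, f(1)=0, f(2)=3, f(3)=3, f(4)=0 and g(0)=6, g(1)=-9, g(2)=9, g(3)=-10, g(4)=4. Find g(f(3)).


f(3) = 3
g(3) = -10

-10


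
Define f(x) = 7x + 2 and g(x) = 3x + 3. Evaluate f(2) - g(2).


f(2) = 16
g(2) = 9
Difference = 7

7


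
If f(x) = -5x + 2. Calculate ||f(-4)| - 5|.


f(-4) = 22
|22| = 22
|22 - 5| = 17

17


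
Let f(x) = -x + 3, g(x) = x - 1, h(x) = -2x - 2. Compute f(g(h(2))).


h(2) = -6
g(-6) = -7
f(-7) = 10

10


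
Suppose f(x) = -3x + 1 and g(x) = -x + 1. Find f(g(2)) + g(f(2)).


10


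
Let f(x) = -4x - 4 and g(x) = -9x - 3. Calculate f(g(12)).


440


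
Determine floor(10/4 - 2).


10/4 = 2.5
2.5 - 2 = 0.5
floor(0.5) = 0

0


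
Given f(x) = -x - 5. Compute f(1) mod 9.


f(1) = -6
-6 mod 9 = 3

3


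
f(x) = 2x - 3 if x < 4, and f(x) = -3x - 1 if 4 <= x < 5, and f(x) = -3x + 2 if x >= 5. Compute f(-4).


-11


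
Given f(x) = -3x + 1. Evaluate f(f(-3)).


f(-3) = 10
f(10) = -29

-29


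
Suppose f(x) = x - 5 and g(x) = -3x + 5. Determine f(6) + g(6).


f(6) = 1
g(6) = -13
Sum = -12

-12


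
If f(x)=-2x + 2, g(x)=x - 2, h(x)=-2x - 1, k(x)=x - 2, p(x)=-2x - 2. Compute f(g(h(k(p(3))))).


p(3) = -8
k(-8) = -10
h(-10) = 19
g(19) = 17
f(17) = -32

-32


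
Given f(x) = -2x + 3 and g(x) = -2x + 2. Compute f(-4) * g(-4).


f(-4) = 11
g(-4) = 10
Product = 110

110


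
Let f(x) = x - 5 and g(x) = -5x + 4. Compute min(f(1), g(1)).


f(1) = -4
g(1) = -1
min = -4

-4


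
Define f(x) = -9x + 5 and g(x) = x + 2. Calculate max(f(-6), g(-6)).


f(-6) = 59
g(-6) = -4
max = 59

59


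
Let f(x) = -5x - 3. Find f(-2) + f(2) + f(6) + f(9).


f(-2) = 7
f(2) = -13
f(6) = -33
f(9) = -48
Sum = -87

-87


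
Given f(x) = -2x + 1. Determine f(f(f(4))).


f(4) = -7
f(-7) = 15
f(15) = -29

-29


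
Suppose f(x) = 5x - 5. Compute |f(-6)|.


f(-6) = -35
|-35| = 35

35


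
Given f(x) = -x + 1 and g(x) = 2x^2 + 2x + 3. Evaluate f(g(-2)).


g(-2) = 7
f(7) = -6

-6


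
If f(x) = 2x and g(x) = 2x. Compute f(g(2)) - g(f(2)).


f(g(2)) = 8
g(f(2)) = 8
Difference = 0

0


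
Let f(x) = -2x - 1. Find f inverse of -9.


Solve -2x - 1 = -9
x = (-9 + 1) / (-2) = 4

4


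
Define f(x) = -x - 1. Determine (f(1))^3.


f(1) = -2
(-2)^3 = -8

-8


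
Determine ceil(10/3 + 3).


10/3 = 3.3333
3.3333 + 3 = 6.3333
ceil(6.3333) = 7

7


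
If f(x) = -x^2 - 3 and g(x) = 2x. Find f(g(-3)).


g(-3) = -6
f(-6) = (-1)*(-6)^2 - 3 = -39

-39


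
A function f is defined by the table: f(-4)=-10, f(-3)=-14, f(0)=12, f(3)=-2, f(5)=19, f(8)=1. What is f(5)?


Reading from the table at x = 5

19


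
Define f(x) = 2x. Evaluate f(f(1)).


f(1) = 2
f(2) = 4

4


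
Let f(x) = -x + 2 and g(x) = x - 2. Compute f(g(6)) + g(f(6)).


f(g(6)) = -2
g(f(6)) = -6
Sum = -8

-8


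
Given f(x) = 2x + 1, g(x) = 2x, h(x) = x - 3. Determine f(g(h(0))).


h(0) = -3
g(-3) = -6
f(-6) = -11

-11


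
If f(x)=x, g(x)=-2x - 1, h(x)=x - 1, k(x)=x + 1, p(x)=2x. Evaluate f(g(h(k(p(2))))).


p(2) = 4
k(4) = 5
h(5) = 4
g(4) = -9
f(-9) = -9

-9


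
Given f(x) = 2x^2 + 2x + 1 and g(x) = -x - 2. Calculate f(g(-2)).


g(-2) = 0
f(0) = 2*(0)^2 + 2*(0) + 1 = 1

1


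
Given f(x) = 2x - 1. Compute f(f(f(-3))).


f(-3) = -7
f(-7) = -15
f(-15) = -31

-31


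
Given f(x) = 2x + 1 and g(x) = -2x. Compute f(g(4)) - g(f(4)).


f(g(4)) = -15
g(f(4)) = -18
Difference = 3

3


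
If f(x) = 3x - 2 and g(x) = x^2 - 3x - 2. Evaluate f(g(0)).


g(0) = -2
f(-2) = -8

-8


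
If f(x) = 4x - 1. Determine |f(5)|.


f(5) = 19
|19| = 19

19


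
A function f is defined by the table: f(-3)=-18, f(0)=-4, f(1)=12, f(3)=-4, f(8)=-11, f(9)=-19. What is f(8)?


Reading from the table at x = 8

-11


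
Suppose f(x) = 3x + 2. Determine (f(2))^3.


f(2) = 8
(8)^3 = 512

512


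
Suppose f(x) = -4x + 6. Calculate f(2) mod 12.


10


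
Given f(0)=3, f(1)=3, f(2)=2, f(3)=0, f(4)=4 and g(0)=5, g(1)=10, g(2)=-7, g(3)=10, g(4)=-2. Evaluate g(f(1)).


f(1) = 3
g(3) = 10

10


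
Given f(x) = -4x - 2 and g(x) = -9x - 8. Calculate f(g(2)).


g(2) = -26
f(-26) = 102

102


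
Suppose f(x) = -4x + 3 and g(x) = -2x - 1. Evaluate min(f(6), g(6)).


f(6) = -21
g(6) = -13
min = -21

-21


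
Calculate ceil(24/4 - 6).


24/4 = 6
6 - 6 = 0
ceil(0) = 0

0


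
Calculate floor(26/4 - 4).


2


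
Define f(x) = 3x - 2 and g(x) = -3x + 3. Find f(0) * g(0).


-6


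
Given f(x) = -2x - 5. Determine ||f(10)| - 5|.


f(10) = -25
|-25| = 25
|25 - 5| = 20

20


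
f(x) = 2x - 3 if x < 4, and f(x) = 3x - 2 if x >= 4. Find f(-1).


-1 satisfies x < 4
f(-1) = -5

-5


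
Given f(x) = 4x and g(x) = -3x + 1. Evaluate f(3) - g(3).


f(3) = 12
g(3) = -8
Difference = 20

20


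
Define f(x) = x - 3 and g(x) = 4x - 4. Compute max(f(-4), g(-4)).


f(-4) = -7
g(-4) = -20
max = -7

-7


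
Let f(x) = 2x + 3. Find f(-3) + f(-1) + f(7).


f(-3) = -3
f(-1) = 1
f(7) = 17
Sum = 15

15


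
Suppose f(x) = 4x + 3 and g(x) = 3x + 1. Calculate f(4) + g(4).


f(4) = 19
g(4) = 13
Sum = 32

32


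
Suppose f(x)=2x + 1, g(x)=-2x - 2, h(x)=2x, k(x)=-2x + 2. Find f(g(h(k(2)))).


k(2) = -2
h(-2) = -4
g(-4) = 6
f(6) = 13

13


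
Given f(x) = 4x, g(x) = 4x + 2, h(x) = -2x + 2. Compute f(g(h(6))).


h(6) = -10
g(-10) = -38
f(-38) = -152

-152


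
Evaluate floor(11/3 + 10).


11/3 = 3.6667
3.6667 + 10 = 13.6667
floor(13.6667) = 13

13


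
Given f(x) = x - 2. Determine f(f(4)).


0


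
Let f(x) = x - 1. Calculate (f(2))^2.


f(2) = 1
(1)^2 = 1

1


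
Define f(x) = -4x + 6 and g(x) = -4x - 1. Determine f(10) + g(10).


f(10) = -34
g(10) = -41
Sum = -75

-75


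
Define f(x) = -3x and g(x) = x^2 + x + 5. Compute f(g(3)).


g(3) = 17
f(17) = -51

-51


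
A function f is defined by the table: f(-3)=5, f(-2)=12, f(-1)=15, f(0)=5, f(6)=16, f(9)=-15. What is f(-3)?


Reading from the table at x = -3

5


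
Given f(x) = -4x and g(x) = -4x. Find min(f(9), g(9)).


-36


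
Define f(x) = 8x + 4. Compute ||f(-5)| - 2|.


f(-5) = -36
|-36| = 36
|36 - 2| = 34

34


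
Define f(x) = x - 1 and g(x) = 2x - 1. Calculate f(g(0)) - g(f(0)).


f(g(0)) = -2
g(f(0)) = -3
Difference = 1

1


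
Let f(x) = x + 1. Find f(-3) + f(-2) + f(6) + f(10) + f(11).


27


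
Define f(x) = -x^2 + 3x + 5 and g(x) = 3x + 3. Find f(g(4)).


g(4) = 15
f(15) = (-1)*(15)^2 + 3*(15) + 5 = -175

-175


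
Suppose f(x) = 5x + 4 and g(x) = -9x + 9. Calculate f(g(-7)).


g(-7) = 72
f(72) = 364

364


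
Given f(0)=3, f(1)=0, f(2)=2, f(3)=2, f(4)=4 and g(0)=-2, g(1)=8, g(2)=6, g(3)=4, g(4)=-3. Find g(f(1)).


f(1) = 0
g(0) = -2

-2


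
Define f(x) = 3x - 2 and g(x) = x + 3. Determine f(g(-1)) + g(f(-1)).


f(g(-1)) = 4
g(f(-1)) = -2
Sum = 2

2


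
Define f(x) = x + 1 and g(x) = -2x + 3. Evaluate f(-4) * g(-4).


-33


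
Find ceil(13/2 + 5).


12


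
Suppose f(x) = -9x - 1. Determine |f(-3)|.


f(-3) = 26
|26| = 26

26


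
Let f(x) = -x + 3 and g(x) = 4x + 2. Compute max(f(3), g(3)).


f(3) = 0
g(3) = 14
max = 14

14


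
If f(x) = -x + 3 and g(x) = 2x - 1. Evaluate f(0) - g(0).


f(0) = 3
g(0) = -1
Difference = 4

4


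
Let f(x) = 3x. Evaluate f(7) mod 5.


f(7) = 21
21 mod 5 = 1

1


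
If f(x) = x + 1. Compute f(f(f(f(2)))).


f(2) = 3
f(3) = 4
f(4) = 5
f(5) = 6

6


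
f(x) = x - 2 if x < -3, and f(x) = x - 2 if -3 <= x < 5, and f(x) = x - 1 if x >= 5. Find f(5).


5 satisfies x >= 5
f(5) = 4

4


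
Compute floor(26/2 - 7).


26/2 = 13
13 - 7 = 6
floor(6) = 6

6


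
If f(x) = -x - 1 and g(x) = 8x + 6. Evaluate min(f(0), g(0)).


f(0) = -1
g(0) = 6
min = -1

-1


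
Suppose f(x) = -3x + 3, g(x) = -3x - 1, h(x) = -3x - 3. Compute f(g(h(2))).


h(2) = -9
g(-9) = 26
f(26) = -75

-75


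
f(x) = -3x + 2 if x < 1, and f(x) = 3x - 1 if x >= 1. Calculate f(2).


2 satisfies x >= 1
f(2) = 5

5


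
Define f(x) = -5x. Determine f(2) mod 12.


f(2) = -10
-10 mod 12 = 2

2


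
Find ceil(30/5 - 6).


30/5 = 6
6 - 6 = 0
ceil(0) = 0

0


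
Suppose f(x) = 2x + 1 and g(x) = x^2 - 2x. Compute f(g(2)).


g(2) = 0
f(0) = 1

1


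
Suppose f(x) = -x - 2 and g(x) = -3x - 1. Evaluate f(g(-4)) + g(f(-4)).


-20


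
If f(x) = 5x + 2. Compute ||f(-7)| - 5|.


28


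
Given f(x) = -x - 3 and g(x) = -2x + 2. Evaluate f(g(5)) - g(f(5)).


f(g(5)) = 5
g(f(5)) = 18
Difference = -13

-13


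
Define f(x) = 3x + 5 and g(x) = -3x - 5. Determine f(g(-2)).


8


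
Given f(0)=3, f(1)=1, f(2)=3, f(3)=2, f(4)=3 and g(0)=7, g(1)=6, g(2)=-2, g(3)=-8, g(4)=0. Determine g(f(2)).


f(2) = 3
g(3) = -8

-8


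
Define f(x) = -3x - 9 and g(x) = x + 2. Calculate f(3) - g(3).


f(3) = -18
g(3) = 5
Difference = -23

-23


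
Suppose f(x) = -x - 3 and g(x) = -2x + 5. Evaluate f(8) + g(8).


f(8) = -11
g(8) = -11
Sum = -22

-22


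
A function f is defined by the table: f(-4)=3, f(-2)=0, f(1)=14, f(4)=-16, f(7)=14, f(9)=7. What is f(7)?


14


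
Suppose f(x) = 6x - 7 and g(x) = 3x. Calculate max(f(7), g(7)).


f(7) = 35
g(7) = 21
max = 35

35


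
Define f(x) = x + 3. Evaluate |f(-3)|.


f(-3) = 0
|0| = 0

0


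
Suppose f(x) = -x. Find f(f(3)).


f(3) = -3
f(-3) = 3

3


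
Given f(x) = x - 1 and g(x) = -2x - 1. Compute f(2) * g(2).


f(2) = 1
g(2) = -5
Product = -5

-5


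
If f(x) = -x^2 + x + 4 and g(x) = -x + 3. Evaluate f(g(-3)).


g(-3) = 6
f(6) = (-1)*(6)^2 + 1*(6) + 4 = -26

-26


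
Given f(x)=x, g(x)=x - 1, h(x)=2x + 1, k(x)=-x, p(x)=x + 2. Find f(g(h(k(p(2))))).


p(2) = 4
k(4) = -4
h(-4) = -7
g(-7) = -8
f(-8) = -8

-8


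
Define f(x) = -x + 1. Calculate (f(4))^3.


f(4) = -3
(-3)^3 = -27

-27


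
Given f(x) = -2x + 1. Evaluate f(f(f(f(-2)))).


f(-2) = 5
f(5) = -9
f(-9) = 19
f(19) = -37

-37


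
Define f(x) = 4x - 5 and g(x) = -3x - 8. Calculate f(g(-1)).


g(-1) = -5
f(-5) = -25

-25


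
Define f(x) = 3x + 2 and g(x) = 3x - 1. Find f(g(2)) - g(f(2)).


f(g(2)) = 17
g(f(2)) = 23
Difference = -6

-6


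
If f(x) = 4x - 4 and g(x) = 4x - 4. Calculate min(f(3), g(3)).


f(3) = 8
g(3) = 8
min = 8

8


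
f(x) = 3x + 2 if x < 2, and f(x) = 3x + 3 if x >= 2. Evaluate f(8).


8 satisfies x >= 2
f(8) = 27

27


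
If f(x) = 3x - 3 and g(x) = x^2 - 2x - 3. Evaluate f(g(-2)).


g(-2) = 5
f(5) = 12

12
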